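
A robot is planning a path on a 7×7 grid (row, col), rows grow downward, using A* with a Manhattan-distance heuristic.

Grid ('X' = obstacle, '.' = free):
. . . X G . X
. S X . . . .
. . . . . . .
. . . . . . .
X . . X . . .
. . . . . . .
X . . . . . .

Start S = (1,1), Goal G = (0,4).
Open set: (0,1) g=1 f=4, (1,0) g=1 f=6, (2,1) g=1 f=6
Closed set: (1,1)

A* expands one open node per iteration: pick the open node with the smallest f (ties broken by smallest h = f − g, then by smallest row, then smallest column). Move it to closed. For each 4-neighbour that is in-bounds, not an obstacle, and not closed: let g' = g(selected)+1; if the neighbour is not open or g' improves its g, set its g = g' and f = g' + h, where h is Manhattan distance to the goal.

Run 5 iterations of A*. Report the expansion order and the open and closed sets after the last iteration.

order=[(0,1) → (0,2) → (0,0) → (1,0) → (2,1)]; open=[(2,0) g=2 f=8, (2,2) g=2 f=6, (3,1) g=2 f=8]; closed=[(0,0), (0,1), (0,2), (1,0), (1,1), (2,1)]

step 1: expand (0,1) (f=4, h=3) → closed; open now [(0,0) g=2 f=6, (0,2) g=2 f=4, (1,0) g=1 f=6, (2,1) g=1 f=6]
step 2: expand (0,2) (f=4, h=2) → closed; open now [(0,0) g=2 f=6, (1,0) g=1 f=6, (2,1) g=1 f=6]
step 3: expand (0,0) (f=6, h=4) → closed; open now [(1,0) g=1 f=6, (2,1) g=1 f=6]
step 4: expand (1,0) (f=6, h=5) → closed; open now [(2,0) g=2 f=8, (2,1) g=1 f=6]
step 5: expand (2,1) (f=6, h=5) → closed; open now [(2,0) g=2 f=8, (2,2) g=2 f=6, (3,1) g=2 f=8]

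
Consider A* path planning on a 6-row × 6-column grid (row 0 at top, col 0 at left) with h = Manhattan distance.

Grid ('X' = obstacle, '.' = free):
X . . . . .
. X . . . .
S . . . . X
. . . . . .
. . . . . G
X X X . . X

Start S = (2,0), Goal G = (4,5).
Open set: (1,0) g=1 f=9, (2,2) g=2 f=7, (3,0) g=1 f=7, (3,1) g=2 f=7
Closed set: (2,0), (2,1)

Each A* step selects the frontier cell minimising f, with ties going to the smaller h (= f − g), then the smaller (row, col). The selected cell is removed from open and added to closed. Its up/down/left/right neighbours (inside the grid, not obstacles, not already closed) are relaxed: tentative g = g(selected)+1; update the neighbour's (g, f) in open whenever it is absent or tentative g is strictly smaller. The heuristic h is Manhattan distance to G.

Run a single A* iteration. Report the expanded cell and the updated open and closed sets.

step 1: expand (2,2) (f=7, h=5) → closed; open now [(1,0) g=1 f=9, (1,2) g=3 f=9, (2,3) g=3 f=7, (3,0) g=1 f=7, (3,1) g=2 f=7, (3,2) g=3 f=7]

expanded=(2,2); open=[(1,0) g=1 f=9, (1,2) g=3 f=9, (2,3) g=3 f=7, (3,0) g=1 f=7, (3,1) g=2 f=7, (3,2) g=3 f=7]; closed=[(2,0), (2,1), (2,2)]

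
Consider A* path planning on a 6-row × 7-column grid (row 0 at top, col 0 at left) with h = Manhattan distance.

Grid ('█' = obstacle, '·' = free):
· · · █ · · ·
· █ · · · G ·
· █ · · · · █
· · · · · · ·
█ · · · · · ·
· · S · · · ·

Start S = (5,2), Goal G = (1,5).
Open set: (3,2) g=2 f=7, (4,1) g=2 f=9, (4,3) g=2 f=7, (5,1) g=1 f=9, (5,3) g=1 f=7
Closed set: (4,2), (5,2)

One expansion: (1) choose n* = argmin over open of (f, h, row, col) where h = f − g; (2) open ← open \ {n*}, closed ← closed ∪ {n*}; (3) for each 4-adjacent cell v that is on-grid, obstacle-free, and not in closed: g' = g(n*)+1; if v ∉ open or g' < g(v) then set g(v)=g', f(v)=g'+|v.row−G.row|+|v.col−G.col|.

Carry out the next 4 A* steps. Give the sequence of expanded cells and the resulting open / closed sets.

order=[(3,2) → (2,2) → (1,2) → (1,3)]; open=[(0,2) g=5 f=9, (1,4) g=6 f=7, (2,3) g=4 f=7, (3,1) g=3 f=9, (3,3) g=3 f=7, (4,1) g=2 f=9, (4,3) g=2 f=7, (5,1) g=1 f=9, (5,3) g=1 f=7]; closed=[(1,2), (1,3), (2,2), (3,2), (4,2), (5,2)]

step 1: expand (3,2) (f=7, h=5) → closed; open now [(2,2) g=3 f=7, (3,1) g=3 f=9, (3,3) g=3 f=7, (4,1) g=2 f=9, (4,3) g=2 f=7, (5,1) g=1 f=9, (5,3) g=1 f=7]
step 2: expand (2,2) (f=7, h=4) → closed; open now [(1,2) g=4 f=7, (2,3) g=4 f=7, (3,1) g=3 f=9, (3,3) g=3 f=7, (4,1) g=2 f=9, (4,3) g=2 f=7, (5,1) g=1 f=9, (5,3) g=1 f=7]
step 3: expand (1,2) (f=7, h=3) → closed; open now [(0,2) g=5 f=9, (1,3) g=5 f=7, (2,3) g=4 f=7, (3,1) g=3 f=9, (3,3) g=3 f=7, (4,1) g=2 f=9, (4,3) g=2 f=7, (5,1) g=1 f=9, (5,3) g=1 f=7]
step 4: expand (1,3) (f=7, h=2) → closed; open now [(0,2) g=5 f=9, (1,4) g=6 f=7, (2,3) g=4 f=7, (3,1) g=3 f=9, (3,3) g=3 f=7, (4,1) g=2 f=9, (4,3) g=2 f=7, (5,1) g=1 f=9, (5,3) g=1 f=7]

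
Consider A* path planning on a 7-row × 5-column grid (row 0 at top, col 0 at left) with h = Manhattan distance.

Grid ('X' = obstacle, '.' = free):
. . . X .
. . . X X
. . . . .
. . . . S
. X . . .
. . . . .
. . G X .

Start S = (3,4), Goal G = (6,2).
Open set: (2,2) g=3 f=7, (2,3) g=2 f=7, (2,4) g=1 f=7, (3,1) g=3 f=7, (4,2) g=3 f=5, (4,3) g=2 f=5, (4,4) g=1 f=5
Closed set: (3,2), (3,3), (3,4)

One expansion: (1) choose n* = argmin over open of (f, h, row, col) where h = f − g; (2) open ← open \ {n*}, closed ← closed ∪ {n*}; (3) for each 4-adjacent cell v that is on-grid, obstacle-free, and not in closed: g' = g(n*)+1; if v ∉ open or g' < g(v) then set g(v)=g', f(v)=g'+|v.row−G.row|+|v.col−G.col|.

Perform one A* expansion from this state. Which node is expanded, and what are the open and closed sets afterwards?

step 1: expand (4,2) (f=5, h=2) → closed; open now [(2,2) g=3 f=7, (2,3) g=2 f=7, (2,4) g=1 f=7, (3,1) g=3 f=7, (4,3) g=2 f=5, (4,4) g=1 f=5, (5,2) g=4 f=5]

expanded=(4,2); open=[(2,2) g=3 f=7, (2,3) g=2 f=7, (2,4) g=1 f=7, (3,1) g=3 f=7, (4,3) g=2 f=5, (4,4) g=1 f=5, (5,2) g=4 f=5]; closed=[(3,2), (3,3), (3,4), (4,2)]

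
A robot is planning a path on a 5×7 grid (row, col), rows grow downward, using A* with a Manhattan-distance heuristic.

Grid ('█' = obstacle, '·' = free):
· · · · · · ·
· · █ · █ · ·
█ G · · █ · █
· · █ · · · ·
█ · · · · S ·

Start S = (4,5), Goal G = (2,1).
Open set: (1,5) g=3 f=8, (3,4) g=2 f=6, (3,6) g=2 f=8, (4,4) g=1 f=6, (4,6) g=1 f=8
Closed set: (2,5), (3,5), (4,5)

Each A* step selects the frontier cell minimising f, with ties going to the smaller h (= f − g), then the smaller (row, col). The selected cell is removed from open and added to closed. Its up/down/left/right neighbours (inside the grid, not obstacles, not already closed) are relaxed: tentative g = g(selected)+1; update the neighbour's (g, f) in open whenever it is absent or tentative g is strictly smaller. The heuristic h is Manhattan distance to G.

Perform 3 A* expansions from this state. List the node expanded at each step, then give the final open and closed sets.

step 1: expand (3,4) (f=6, h=4) → closed; open now [(1,5) g=3 f=8, (3,3) g=3 f=6, (3,6) g=2 f=8, (4,4) g=1 f=6, (4,6) g=1 f=8]
step 2: expand (3,3) (f=6, h=3) → closed; open now [(1,5) g=3 f=8, (2,3) g=4 f=6, (3,6) g=2 f=8, (4,3) g=4 f=8, (4,4) g=1 f=6, (4,6) g=1 f=8]
step 3: expand (2,3) (f=6, h=2) → closed; open now [(1,3) g=5 f=8, (1,5) g=3 f=8, (2,2) g=5 f=6, (3,6) g=2 f=8, (4,3) g=4 f=8, (4,4) g=1 f=6, (4,6) g=1 f=8]

order=[(3,4) → (3,3) → (2,3)]; open=[(1,3) g=5 f=8, (1,5) g=3 f=8, (2,2) g=5 f=6, (3,6) g=2 f=8, (4,3) g=4 f=8, (4,4) g=1 f=6, (4,6) g=1 f=8]; closed=[(2,3), (2,5), (3,3), (3,4), (3,5), (4,5)]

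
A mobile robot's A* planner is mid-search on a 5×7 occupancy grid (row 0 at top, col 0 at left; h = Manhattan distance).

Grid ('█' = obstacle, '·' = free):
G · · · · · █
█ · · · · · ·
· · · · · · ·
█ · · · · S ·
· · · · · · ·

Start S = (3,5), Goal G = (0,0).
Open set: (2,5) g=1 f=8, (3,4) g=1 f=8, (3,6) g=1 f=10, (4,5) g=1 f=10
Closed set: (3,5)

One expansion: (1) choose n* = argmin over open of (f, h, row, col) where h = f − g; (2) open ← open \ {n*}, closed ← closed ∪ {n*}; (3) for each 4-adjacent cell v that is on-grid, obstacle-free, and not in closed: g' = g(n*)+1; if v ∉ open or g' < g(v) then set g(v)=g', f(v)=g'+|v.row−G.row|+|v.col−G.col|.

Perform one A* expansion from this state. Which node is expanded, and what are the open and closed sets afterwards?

expanded=(2,5); open=[(1,5) g=2 f=8, (2,4) g=2 f=8, (2,6) g=2 f=10, (3,4) g=1 f=8, (3,6) g=1 f=10, (4,5) g=1 f=10]; closed=[(2,5), (3,5)]

step 1: expand (2,5) (f=8, h=7) → closed; open now [(1,5) g=2 f=8, (2,4) g=2 f=8, (2,6) g=2 f=10, (3,4) g=1 f=8, (3,6) g=1 f=10, (4,5) g=1 f=10]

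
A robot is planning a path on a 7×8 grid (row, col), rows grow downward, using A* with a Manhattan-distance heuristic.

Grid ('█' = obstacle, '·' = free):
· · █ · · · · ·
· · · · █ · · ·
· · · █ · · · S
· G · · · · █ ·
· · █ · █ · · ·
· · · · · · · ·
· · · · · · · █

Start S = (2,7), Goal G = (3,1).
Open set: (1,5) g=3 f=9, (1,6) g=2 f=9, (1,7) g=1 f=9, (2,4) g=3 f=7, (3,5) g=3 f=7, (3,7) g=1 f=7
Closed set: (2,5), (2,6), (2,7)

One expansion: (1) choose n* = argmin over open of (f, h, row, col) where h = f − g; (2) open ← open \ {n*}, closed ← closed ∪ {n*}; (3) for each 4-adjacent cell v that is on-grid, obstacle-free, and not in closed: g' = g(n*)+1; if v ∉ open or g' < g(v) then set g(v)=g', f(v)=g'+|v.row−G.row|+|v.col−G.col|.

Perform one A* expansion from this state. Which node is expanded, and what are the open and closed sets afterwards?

step 1: expand (2,4) (f=7, h=4) → closed; open now [(1,5) g=3 f=9, (1,6) g=2 f=9, (1,7) g=1 f=9, (3,4) g=4 f=7, (3,5) g=3 f=7, (3,7) g=1 f=7]

expanded=(2,4); open=[(1,5) g=3 f=9, (1,6) g=2 f=9, (1,7) g=1 f=9, (3,4) g=4 f=7, (3,5) g=3 f=7, (3,7) g=1 f=7]; closed=[(2,4), (2,5), (2,6), (2,7)]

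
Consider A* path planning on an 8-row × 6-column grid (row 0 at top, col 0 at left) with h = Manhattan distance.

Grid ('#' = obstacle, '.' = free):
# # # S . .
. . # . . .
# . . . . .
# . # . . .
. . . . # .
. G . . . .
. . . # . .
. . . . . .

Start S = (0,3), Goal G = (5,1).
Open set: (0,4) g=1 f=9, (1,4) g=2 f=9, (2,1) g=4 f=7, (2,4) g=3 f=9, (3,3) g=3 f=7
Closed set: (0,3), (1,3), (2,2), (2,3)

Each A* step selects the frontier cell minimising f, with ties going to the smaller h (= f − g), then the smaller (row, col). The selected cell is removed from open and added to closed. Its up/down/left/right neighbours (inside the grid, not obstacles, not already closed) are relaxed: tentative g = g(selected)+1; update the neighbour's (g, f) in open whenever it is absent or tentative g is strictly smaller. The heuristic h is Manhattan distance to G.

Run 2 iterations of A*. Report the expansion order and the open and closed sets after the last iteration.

order=[(2,1) → (3,1)]; open=[(0,4) g=1 f=9, (1,1) g=5 f=9, (1,4) g=2 f=9, (2,4) g=3 f=9, (3,3) g=3 f=7, (4,1) g=6 f=7]; closed=[(0,3), (1,3), (2,1), (2,2), (2,3), (3,1)]

step 1: expand (2,1) (f=7, h=3) → closed; open now [(0,4) g=1 f=9, (1,1) g=5 f=9, (1,4) g=2 f=9, (2,4) g=3 f=9, (3,1) g=5 f=7, (3,3) g=3 f=7]
step 2: expand (3,1) (f=7, h=2) → closed; open now [(0,4) g=1 f=9, (1,1) g=5 f=9, (1,4) g=2 f=9, (2,4) g=3 f=9, (3,3) g=3 f=7, (4,1) g=6 f=7]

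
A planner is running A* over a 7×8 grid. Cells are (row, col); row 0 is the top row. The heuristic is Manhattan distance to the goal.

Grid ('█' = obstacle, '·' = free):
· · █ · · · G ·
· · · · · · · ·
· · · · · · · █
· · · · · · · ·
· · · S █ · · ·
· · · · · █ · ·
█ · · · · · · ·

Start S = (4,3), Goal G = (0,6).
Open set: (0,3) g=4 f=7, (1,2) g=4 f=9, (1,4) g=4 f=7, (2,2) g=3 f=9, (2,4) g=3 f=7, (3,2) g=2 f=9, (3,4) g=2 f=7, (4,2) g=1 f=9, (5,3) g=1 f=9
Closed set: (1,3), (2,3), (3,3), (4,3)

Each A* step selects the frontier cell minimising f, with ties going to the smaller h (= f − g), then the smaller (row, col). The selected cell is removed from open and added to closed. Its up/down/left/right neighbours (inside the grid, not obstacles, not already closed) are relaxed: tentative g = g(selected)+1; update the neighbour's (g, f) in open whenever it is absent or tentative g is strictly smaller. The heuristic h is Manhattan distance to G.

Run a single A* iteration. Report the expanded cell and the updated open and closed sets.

step 1: expand (0,3) (f=7, h=3) → closed; open now [(0,4) g=5 f=7, (1,2) g=4 f=9, (1,4) g=4 f=7, (2,2) g=3 f=9, (2,4) g=3 f=7, (3,2) g=2 f=9, (3,4) g=2 f=7, (4,2) g=1 f=9, (5,3) g=1 f=9]

expanded=(0,3); open=[(0,4) g=5 f=7, (1,2) g=4 f=9, (1,4) g=4 f=7, (2,2) g=3 f=9, (2,4) g=3 f=7, (3,2) g=2 f=9, (3,4) g=2 f=7, (4,2) g=1 f=9, (5,3) g=1 f=9]; closed=[(0,3), (1,3), (2,3), (3,3), (4,3)]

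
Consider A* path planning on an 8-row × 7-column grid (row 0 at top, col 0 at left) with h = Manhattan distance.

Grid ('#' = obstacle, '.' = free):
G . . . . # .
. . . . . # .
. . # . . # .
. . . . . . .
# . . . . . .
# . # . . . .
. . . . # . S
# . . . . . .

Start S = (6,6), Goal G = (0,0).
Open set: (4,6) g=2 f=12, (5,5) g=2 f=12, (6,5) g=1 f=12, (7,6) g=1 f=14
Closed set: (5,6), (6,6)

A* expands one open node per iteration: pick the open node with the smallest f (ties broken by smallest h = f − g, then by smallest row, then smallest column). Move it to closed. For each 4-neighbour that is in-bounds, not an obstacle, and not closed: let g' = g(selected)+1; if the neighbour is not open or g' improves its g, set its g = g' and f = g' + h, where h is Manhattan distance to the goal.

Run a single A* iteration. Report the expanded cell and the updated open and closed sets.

expanded=(4,6); open=[(3,6) g=3 f=12, (4,5) g=3 f=12, (5,5) g=2 f=12, (6,5) g=1 f=12, (7,6) g=1 f=14]; closed=[(4,6), (5,6), (6,6)]

step 1: expand (4,6) (f=12, h=10) → closed; open now [(3,6) g=3 f=12, (4,5) g=3 f=12, (5,5) g=2 f=12, (6,5) g=1 f=12, (7,6) g=1 f=14]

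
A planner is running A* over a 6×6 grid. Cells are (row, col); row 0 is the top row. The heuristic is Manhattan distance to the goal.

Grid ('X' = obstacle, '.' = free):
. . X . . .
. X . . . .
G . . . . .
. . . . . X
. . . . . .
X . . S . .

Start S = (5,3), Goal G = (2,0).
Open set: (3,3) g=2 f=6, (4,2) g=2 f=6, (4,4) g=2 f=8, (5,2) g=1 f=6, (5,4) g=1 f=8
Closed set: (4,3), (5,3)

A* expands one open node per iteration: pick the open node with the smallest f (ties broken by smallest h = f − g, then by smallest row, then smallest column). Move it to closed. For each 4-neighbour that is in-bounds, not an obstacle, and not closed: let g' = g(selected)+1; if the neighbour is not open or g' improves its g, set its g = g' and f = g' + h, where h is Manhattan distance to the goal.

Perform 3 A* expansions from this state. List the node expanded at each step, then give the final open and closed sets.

step 1: expand (3,3) (f=6, h=4) → closed; open now [(2,3) g=3 f=6, (3,2) g=3 f=6, (3,4) g=3 f=8, (4,2) g=2 f=6, (4,4) g=2 f=8, (5,2) g=1 f=6, (5,4) g=1 f=8]
step 2: expand (2,3) (f=6, h=3) → closed; open now [(1,3) g=4 f=8, (2,2) g=4 f=6, (2,4) g=4 f=8, (3,2) g=3 f=6, (3,4) g=3 f=8, (4,2) g=2 f=6, (4,4) g=2 f=8, (5,2) g=1 f=6, (5,4) g=1 f=8]
step 3: expand (2,2) (f=6, h=2) → closed; open now [(1,2) g=5 f=8, (1,3) g=4 f=8, (2,1) g=5 f=6, (2,4) g=4 f=8, (3,2) g=3 f=6, (3,4) g=3 f=8, (4,2) g=2 f=6, (4,4) g=2 f=8, (5,2) g=1 f=6, (5,4) g=1 f=8]

order=[(3,3) → (2,3) → (2,2)]; open=[(1,2) g=5 f=8, (1,3) g=4 f=8, (2,1) g=5 f=6, (2,4) g=4 f=8, (3,2) g=3 f=6, (3,4) g=3 f=8, (4,2) g=2 f=6, (4,4) g=2 f=8, (5,2) g=1 f=6, (5,4) g=1 f=8]; closed=[(2,2), (2,3), (3,3), (4,3), (5,3)]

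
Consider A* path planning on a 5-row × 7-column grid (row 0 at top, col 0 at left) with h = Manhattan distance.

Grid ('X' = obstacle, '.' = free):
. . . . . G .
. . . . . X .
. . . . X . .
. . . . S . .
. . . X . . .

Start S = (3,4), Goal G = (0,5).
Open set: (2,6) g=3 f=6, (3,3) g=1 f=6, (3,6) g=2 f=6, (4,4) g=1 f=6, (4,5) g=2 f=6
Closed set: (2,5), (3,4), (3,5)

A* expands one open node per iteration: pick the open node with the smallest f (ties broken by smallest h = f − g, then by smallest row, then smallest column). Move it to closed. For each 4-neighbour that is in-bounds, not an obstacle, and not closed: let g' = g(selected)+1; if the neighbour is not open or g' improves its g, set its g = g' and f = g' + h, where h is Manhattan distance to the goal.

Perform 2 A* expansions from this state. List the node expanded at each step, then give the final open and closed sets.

step 1: expand (2,6) (f=6, h=3) → closed; open now [(1,6) g=4 f=6, (3,3) g=1 f=6, (3,6) g=2 f=6, (4,4) g=1 f=6, (4,5) g=2 f=6]
step 2: expand (1,6) (f=6, h=2) → closed; open now [(0,6) g=5 f=6, (3,3) g=1 f=6, (3,6) g=2 f=6, (4,4) g=1 f=6, (4,5) g=2 f=6]

order=[(2,6) → (1,6)]; open=[(0,6) g=5 f=6, (3,3) g=1 f=6, (3,6) g=2 f=6, (4,4) g=1 f=6, (4,5) g=2 f=6]; closed=[(1,6), (2,5), (2,6), (3,4), (3,5)]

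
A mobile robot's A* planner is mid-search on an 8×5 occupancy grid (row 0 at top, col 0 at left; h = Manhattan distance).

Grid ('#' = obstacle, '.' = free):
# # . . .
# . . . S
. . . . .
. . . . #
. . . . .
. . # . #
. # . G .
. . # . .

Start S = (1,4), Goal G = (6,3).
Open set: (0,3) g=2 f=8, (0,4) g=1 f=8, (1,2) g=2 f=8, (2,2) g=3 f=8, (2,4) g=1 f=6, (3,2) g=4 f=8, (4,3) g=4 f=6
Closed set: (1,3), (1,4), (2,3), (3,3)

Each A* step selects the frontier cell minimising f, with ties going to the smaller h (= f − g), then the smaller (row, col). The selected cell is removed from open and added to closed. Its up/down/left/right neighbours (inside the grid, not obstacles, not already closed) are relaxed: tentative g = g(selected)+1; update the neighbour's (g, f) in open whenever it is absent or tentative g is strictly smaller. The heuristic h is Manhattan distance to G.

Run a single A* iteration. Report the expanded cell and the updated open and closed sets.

step 1: expand (4,3) (f=6, h=2) → closed; open now [(0,3) g=2 f=8, (0,4) g=1 f=8, (1,2) g=2 f=8, (2,2) g=3 f=8, (2,4) g=1 f=6, (3,2) g=4 f=8, (4,2) g=5 f=8, (4,4) g=5 f=8, (5,3) g=5 f=6]

expanded=(4,3); open=[(0,3) g=2 f=8, (0,4) g=1 f=8, (1,2) g=2 f=8, (2,2) g=3 f=8, (2,4) g=1 f=6, (3,2) g=4 f=8, (4,2) g=5 f=8, (4,4) g=5 f=8, (5,3) g=5 f=6]; closed=[(1,3), (1,4), (2,3), (3,3), (4,3)]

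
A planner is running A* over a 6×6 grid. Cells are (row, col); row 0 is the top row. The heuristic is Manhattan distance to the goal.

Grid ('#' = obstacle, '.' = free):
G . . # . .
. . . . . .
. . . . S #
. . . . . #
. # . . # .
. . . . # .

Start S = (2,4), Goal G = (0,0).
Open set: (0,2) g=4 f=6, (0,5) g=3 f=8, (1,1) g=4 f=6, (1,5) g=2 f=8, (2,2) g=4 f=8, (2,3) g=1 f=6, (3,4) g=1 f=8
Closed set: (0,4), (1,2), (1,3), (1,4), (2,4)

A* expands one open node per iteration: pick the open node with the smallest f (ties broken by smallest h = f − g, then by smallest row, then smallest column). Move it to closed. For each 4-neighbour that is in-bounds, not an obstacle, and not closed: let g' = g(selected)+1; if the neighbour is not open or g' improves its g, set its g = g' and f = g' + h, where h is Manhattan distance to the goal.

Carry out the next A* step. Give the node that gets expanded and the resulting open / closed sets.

step 1: expand (0,2) (f=6, h=2) → closed; open now [(0,1) g=5 f=6, (0,5) g=3 f=8, (1,1) g=4 f=6, (1,5) g=2 f=8, (2,2) g=4 f=8, (2,3) g=1 f=6, (3,4) g=1 f=8]

expanded=(0,2); open=[(0,1) g=5 f=6, (0,5) g=3 f=8, (1,1) g=4 f=6, (1,5) g=2 f=8, (2,2) g=4 f=8, (2,3) g=1 f=6, (3,4) g=1 f=8]; closed=[(0,2), (0,4), (1,2), (1,3), (1,4), (2,4)]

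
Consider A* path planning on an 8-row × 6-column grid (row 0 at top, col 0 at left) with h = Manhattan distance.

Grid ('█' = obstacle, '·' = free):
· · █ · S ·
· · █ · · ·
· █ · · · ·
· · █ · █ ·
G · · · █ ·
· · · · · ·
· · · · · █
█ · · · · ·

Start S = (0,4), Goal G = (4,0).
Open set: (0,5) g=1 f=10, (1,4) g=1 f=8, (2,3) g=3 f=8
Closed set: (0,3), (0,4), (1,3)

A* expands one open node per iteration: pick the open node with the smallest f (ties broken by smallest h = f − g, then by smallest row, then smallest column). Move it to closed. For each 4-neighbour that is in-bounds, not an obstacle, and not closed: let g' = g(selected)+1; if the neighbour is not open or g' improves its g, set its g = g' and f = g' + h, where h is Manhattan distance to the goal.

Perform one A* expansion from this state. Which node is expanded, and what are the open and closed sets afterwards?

step 1: expand (2,3) (f=8, h=5) → closed; open now [(0,5) g=1 f=10, (1,4) g=1 f=8, (2,2) g=4 f=8, (2,4) g=4 f=10, (3,3) g=4 f=8]

expanded=(2,3); open=[(0,5) g=1 f=10, (1,4) g=1 f=8, (2,2) g=4 f=8, (2,4) g=4 f=10, (3,3) g=4 f=8]; closed=[(0,3), (0,4), (1,3), (2,3)]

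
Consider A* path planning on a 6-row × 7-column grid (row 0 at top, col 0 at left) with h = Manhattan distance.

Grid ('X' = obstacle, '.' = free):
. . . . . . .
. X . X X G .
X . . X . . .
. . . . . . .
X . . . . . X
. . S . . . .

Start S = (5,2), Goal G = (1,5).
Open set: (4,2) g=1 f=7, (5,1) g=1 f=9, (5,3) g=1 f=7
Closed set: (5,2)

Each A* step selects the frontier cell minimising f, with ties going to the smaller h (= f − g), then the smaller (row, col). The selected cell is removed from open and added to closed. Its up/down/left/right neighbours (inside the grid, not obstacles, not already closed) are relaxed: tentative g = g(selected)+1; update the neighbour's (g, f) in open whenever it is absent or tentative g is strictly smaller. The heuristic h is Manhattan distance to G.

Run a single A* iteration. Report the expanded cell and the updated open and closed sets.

step 1: expand (4,2) (f=7, h=6) → closed; open now [(3,2) g=2 f=7, (4,1) g=2 f=9, (4,3) g=2 f=7, (5,1) g=1 f=9, (5,3) g=1 f=7]

expanded=(4,2); open=[(3,2) g=2 f=7, (4,1) g=2 f=9, (4,3) g=2 f=7, (5,1) g=1 f=9, (5,3) g=1 f=7]; closed=[(4,2), (5,2)]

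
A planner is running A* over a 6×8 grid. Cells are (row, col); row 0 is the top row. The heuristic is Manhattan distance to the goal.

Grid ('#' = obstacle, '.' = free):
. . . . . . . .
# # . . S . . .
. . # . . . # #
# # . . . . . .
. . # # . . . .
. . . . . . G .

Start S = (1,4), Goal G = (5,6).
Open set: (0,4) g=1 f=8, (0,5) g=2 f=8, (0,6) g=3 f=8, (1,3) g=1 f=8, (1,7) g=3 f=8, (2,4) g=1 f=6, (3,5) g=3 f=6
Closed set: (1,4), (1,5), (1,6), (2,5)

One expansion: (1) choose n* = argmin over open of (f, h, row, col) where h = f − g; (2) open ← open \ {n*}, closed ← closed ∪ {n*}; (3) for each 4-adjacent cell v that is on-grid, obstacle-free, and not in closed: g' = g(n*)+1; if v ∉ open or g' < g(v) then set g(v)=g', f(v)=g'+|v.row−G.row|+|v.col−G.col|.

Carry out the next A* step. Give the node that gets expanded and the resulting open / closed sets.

expanded=(3,5); open=[(0,4) g=1 f=8, (0,5) g=2 f=8, (0,6) g=3 f=8, (1,3) g=1 f=8, (1,7) g=3 f=8, (2,4) g=1 f=6, (3,4) g=4 f=8, (3,6) g=4 f=6, (4,5) g=4 f=6]; closed=[(1,4), (1,5), (1,6), (2,5), (3,5)]

step 1: expand (3,5) (f=6, h=3) → closed; open now [(0,4) g=1 f=8, (0,5) g=2 f=8, (0,6) g=3 f=8, (1,3) g=1 f=8, (1,7) g=3 f=8, (2,4) g=1 f=6, (3,4) g=4 f=8, (3,6) g=4 f=6, (4,5) g=4 f=6]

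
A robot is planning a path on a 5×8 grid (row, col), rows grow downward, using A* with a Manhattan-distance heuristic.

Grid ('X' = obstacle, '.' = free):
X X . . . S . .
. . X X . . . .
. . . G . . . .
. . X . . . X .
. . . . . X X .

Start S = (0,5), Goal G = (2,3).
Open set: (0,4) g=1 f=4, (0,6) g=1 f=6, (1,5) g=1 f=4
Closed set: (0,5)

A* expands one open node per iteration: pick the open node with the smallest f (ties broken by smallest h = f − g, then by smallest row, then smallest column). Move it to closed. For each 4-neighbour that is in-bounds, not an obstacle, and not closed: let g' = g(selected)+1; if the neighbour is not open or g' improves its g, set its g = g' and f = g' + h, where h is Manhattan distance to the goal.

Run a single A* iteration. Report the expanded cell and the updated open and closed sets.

step 1: expand (0,4) (f=4, h=3) → closed; open now [(0,3) g=2 f=4, (0,6) g=1 f=6, (1,4) g=2 f=4, (1,5) g=1 f=4]

expanded=(0,4); open=[(0,3) g=2 f=4, (0,6) g=1 f=6, (1,4) g=2 f=4, (1,5) g=1 f=4]; closed=[(0,4), (0,5)]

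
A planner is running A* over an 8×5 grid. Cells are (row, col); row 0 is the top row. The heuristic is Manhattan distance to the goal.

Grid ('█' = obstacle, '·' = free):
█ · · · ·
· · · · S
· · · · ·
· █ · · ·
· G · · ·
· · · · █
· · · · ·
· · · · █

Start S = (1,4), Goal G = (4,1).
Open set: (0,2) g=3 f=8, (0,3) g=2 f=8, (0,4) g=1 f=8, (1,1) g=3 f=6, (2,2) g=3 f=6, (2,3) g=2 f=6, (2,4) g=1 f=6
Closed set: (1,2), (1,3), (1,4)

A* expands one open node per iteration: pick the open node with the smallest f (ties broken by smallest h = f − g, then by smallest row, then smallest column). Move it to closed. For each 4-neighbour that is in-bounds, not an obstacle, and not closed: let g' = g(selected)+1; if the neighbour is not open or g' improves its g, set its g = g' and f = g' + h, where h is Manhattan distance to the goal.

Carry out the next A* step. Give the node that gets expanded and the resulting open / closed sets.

expanded=(1,1); open=[(0,1) g=4 f=8, (0,2) g=3 f=8, (0,3) g=2 f=8, (0,4) g=1 f=8, (1,0) g=4 f=8, (2,1) g=4 f=6, (2,2) g=3 f=6, (2,3) g=2 f=6, (2,4) g=1 f=6]; closed=[(1,1), (1,2), (1,3), (1,4)]

step 1: expand (1,1) (f=6, h=3) → closed; open now [(0,1) g=4 f=8, (0,2) g=3 f=8, (0,3) g=2 f=8, (0,4) g=1 f=8, (1,0) g=4 f=8, (2,1) g=4 f=6, (2,2) g=3 f=6, (2,3) g=2 f=6, (2,4) g=1 f=6]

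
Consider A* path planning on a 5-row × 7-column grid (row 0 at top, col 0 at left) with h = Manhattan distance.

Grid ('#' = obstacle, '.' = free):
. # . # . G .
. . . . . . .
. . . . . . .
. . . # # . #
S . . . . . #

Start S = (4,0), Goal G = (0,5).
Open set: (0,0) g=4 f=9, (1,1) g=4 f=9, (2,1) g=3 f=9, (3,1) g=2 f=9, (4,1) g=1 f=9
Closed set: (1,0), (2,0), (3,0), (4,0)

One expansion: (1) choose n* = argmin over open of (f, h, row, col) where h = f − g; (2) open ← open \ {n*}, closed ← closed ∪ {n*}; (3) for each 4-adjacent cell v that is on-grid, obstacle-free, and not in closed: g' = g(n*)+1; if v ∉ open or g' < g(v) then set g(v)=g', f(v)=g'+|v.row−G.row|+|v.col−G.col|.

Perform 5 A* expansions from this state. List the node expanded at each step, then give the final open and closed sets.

step 1: expand (0,0) (f=9, h=5) → closed; open now [(1,1) g=4 f=9, (2,1) g=3 f=9, (3,1) g=2 f=9, (4,1) g=1 f=9]
step 2: expand (1,1) (f=9, h=5) → closed; open now [(1,2) g=5 f=9, (2,1) g=3 f=9, (3,1) g=2 f=9, (4,1) g=1 f=9]
step 3: expand (1,2) (f=9, h=4) → closed; open now [(0,2) g=6 f=9, (1,3) g=6 f=9, (2,1) g=3 f=9, (2,2) g=6 f=11, (3,1) g=2 f=9, (4,1) g=1 f=9]
step 4: expand (0,2) (f=9, h=3) → closed; open now [(1,3) g=6 f=9, (2,1) g=3 f=9, (2,2) g=6 f=11, (3,1) g=2 f=9, (4,1) g=1 f=9]
step 5: expand (1,3) (f=9, h=3) → closed; open now [(1,4) g=7 f=9, (2,1) g=3 f=9, (2,2) g=6 f=11, (2,3) g=7 f=11, (3,1) g=2 f=9, (4,1) g=1 f=9]

order=[(0,0) → (1,1) → (1,2) → (0,2) → (1,3)]; open=[(1,4) g=7 f=9, (2,1) g=3 f=9, (2,2) g=6 f=11, (2,3) g=7 f=11, (3,1) g=2 f=9, (4,1) g=1 f=9]; closed=[(0,0), (0,2), (1,0), (1,1), (1,2), (1,3), (2,0), (3,0), (4,0)]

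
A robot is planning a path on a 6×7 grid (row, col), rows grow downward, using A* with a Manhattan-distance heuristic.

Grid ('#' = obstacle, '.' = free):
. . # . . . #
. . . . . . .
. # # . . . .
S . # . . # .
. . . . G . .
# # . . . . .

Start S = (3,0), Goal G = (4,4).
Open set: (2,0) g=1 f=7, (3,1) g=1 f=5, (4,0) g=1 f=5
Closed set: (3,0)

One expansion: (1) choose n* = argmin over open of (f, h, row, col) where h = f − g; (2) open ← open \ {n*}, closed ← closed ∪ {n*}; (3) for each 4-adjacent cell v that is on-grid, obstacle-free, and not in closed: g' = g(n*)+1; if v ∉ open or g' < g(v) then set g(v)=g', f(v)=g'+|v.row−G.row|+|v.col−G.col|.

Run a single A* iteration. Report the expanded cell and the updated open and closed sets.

step 1: expand (3,1) (f=5, h=4) → closed; open now [(2,0) g=1 f=7, (4,0) g=1 f=5, (4,1) g=2 f=5]

expanded=(3,1); open=[(2,0) g=1 f=7, (4,0) g=1 f=5, (4,1) g=2 f=5]; closed=[(3,0), (3,1)]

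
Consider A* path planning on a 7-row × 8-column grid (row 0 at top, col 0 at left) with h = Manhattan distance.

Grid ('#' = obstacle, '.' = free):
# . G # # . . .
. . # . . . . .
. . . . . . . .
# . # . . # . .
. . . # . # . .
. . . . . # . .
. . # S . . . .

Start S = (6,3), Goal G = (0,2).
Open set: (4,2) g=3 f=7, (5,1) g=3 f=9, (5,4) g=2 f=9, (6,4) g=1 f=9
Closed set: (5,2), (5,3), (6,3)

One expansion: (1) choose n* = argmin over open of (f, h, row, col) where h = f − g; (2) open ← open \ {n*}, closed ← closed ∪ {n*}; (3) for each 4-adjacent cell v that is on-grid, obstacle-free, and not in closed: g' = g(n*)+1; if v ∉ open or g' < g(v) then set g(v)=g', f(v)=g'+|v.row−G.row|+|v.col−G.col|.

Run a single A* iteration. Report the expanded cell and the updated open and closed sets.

step 1: expand (4,2) (f=7, h=4) → closed; open now [(4,1) g=4 f=9, (5,1) g=3 f=9, (5,4) g=2 f=9, (6,4) g=1 f=9]

expanded=(4,2); open=[(4,1) g=4 f=9, (5,1) g=3 f=9, (5,4) g=2 f=9, (6,4) g=1 f=9]; closed=[(4,2), (5,2), (5,3), (6,3)]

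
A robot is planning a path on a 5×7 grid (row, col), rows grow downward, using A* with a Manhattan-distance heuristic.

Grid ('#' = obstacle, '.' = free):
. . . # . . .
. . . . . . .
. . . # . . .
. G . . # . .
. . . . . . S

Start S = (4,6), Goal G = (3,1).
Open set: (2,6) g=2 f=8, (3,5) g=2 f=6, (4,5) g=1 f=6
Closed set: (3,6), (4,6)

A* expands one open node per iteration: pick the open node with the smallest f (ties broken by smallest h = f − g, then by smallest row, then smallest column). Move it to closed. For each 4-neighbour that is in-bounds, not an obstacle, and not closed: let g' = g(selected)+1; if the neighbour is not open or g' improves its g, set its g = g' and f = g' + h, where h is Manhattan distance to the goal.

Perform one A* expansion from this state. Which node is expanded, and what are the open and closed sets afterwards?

step 1: expand (3,5) (f=6, h=4) → closed; open now [(2,5) g=3 f=8, (2,6) g=2 f=8, (4,5) g=1 f=6]

expanded=(3,5); open=[(2,5) g=3 f=8, (2,6) g=2 f=8, (4,5) g=1 f=6]; closed=[(3,5), (3,6), (4,6)]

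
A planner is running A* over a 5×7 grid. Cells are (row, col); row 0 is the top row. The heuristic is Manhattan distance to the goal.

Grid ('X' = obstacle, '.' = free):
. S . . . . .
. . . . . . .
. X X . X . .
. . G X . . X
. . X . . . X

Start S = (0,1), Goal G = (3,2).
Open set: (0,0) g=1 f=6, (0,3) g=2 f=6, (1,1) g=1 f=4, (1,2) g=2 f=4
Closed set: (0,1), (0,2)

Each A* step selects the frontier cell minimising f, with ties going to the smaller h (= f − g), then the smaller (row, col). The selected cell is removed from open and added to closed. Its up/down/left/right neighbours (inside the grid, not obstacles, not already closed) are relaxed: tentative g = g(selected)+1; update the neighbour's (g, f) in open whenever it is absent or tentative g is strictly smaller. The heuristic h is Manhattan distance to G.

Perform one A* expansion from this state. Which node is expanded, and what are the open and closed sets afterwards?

step 1: expand (1,2) (f=4, h=2) → closed; open now [(0,0) g=1 f=6, (0,3) g=2 f=6, (1,1) g=1 f=4, (1,3) g=3 f=6]

expanded=(1,2); open=[(0,0) g=1 f=6, (0,3) g=2 f=6, (1,1) g=1 f=4, (1,3) g=3 f=6]; closed=[(0,1), (0,2), (1,2)]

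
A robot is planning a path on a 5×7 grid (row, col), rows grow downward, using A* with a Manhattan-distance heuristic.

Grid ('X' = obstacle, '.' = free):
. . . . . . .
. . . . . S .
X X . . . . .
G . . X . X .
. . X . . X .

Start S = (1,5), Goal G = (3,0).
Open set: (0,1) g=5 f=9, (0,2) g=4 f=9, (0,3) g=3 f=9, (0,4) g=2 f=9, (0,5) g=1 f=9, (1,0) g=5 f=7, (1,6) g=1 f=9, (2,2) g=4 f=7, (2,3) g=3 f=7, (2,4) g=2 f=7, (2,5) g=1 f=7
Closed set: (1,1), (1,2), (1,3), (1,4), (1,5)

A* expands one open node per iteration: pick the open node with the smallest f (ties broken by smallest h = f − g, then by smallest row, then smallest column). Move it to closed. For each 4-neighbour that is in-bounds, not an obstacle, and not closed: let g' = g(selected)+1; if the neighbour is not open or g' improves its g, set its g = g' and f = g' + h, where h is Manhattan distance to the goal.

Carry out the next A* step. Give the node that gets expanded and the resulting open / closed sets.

step 1: expand (1,0) (f=7, h=2) → closed; open now [(0,0) g=6 f=9, (0,1) g=5 f=9, (0,2) g=4 f=9, (0,3) g=3 f=9, (0,4) g=2 f=9, (0,5) g=1 f=9, (1,6) g=1 f=9, (2,2) g=4 f=7, (2,3) g=3 f=7, (2,4) g=2 f=7, (2,5) g=1 f=7]

expanded=(1,0); open=[(0,0) g=6 f=9, (0,1) g=5 f=9, (0,2) g=4 f=9, (0,3) g=3 f=9, (0,4) g=2 f=9, (0,5) g=1 f=9, (1,6) g=1 f=9, (2,2) g=4 f=7, (2,3) g=3 f=7, (2,4) g=2 f=7, (2,5) g=1 f=7]; closed=[(1,0), (1,1), (1,2), (1,3), (1,4), (1,5)]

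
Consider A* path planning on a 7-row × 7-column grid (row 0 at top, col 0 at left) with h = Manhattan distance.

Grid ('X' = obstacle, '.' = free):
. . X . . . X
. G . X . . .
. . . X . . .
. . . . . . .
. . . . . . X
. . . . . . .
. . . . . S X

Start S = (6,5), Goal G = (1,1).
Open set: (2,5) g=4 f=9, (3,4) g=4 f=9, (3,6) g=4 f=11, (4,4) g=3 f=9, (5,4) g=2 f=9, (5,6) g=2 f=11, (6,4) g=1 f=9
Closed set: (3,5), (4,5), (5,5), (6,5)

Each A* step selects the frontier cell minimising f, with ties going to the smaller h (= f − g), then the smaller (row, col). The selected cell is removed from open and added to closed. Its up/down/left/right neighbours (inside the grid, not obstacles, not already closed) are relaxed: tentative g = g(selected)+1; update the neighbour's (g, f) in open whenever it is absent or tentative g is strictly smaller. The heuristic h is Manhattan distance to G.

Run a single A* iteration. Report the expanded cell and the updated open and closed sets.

expanded=(2,5); open=[(1,5) g=5 f=9, (2,4) g=5 f=9, (2,6) g=5 f=11, (3,4) g=4 f=9, (3,6) g=4 f=11, (4,4) g=3 f=9, (5,4) g=2 f=9, (5,6) g=2 f=11, (6,4) g=1 f=9]; closed=[(2,5), (3,5), (4,5), (5,5), (6,5)]

step 1: expand (2,5) (f=9, h=5) → closed; open now [(1,5) g=5 f=9, (2,4) g=5 f=9, (2,6) g=5 f=11, (3,4) g=4 f=9, (3,6) g=4 f=11, (4,4) g=3 f=9, (5,4) g=2 f=9, (5,6) g=2 f=11, (6,4) g=1 f=9]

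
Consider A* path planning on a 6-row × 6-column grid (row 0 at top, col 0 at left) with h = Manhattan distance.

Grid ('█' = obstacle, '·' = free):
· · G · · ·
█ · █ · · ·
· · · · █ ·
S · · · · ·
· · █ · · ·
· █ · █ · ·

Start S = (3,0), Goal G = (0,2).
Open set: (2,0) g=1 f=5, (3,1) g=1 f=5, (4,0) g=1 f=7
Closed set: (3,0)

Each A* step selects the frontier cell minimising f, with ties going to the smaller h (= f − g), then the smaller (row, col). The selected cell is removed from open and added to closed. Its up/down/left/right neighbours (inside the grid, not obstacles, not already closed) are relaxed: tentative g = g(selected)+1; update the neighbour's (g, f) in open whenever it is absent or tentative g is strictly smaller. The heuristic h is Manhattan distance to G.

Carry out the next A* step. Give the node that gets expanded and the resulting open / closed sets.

step 1: expand (2,0) (f=5, h=4) → closed; open now [(2,1) g=2 f=5, (3,1) g=1 f=5, (4,0) g=1 f=7]

expanded=(2,0); open=[(2,1) g=2 f=5, (3,1) g=1 f=5, (4,0) g=1 f=7]; closed=[(2,0), (3,0)]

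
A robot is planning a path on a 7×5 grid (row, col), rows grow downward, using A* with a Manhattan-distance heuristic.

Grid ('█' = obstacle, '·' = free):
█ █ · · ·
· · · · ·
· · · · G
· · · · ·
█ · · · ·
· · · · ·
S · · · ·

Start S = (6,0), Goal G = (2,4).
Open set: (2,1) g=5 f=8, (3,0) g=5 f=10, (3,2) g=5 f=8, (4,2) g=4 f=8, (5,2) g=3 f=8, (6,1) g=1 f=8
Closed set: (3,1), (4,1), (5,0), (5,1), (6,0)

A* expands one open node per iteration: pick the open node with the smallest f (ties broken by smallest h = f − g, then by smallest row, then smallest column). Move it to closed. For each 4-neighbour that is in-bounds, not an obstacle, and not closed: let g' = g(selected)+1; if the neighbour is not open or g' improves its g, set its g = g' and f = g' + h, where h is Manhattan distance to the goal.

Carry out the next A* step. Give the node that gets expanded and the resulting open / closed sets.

step 1: expand (2,1) (f=8, h=3) → closed; open now [(1,1) g=6 f=10, (2,0) g=6 f=10, (2,2) g=6 f=8, (3,0) g=5 f=10, (3,2) g=5 f=8, (4,2) g=4 f=8, (5,2) g=3 f=8, (6,1) g=1 f=8]

expanded=(2,1); open=[(1,1) g=6 f=10, (2,0) g=6 f=10, (2,2) g=6 f=8, (3,0) g=5 f=10, (3,2) g=5 f=8, (4,2) g=4 f=8, (5,2) g=3 f=8, (6,1) g=1 f=8]; closed=[(2,1), (3,1), (4,1), (5,0), (5,1), (6,0)]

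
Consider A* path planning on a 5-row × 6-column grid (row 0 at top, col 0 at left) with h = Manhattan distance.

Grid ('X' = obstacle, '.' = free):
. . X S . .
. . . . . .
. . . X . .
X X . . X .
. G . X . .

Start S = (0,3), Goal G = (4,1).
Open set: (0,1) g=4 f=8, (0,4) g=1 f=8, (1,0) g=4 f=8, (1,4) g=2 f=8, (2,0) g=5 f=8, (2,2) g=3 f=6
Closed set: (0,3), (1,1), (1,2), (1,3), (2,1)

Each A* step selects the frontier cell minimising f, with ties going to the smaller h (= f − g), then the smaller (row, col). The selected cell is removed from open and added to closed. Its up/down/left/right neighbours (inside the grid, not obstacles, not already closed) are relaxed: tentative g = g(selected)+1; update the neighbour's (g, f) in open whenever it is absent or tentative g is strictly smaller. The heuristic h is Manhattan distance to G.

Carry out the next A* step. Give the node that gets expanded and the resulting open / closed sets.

step 1: expand (2,2) (f=6, h=3) → closed; open now [(0,1) g=4 f=8, (0,4) g=1 f=8, (1,0) g=4 f=8, (1,4) g=2 f=8, (2,0) g=5 f=8, (3,2) g=4 f=6]

expanded=(2,2); open=[(0,1) g=4 f=8, (0,4) g=1 f=8, (1,0) g=4 f=8, (1,4) g=2 f=8, (2,0) g=5 f=8, (3,2) g=4 f=6]; closed=[(0,3), (1,1), (1,2), (1,3), (2,1), (2,2)]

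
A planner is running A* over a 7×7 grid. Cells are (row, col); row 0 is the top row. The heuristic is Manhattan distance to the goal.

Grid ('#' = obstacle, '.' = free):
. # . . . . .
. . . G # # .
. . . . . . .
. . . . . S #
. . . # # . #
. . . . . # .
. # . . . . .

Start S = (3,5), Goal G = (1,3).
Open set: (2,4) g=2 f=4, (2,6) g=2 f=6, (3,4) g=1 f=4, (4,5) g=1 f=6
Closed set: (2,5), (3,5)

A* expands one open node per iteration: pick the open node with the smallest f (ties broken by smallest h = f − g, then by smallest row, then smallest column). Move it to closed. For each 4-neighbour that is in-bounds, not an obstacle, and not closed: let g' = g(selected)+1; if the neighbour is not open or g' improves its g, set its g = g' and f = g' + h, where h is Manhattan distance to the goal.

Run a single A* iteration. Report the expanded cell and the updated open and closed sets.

expanded=(2,4); open=[(2,3) g=3 f=4, (2,6) g=2 f=6, (3,4) g=1 f=4, (4,5) g=1 f=6]; closed=[(2,4), (2,5), (3,5)]

step 1: expand (2,4) (f=4, h=2) → closed; open now [(2,3) g=3 f=4, (2,6) g=2 f=6, (3,4) g=1 f=4, (4,5) g=1 f=6]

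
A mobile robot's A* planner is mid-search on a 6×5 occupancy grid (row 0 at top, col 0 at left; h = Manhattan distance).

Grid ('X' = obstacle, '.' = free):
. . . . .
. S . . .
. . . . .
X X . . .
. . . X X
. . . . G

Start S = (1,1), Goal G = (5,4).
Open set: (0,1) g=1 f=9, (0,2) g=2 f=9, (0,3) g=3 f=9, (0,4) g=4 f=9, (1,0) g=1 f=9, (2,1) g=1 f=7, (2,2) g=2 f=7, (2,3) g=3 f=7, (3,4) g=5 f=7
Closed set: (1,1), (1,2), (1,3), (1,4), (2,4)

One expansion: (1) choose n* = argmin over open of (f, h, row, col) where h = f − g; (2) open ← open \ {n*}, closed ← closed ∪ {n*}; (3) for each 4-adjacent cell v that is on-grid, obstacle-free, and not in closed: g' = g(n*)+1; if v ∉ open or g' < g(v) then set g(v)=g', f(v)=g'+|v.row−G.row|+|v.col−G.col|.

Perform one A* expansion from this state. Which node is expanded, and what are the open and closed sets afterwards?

step 1: expand (3,4) (f=7, h=2) → closed; open now [(0,1) g=1 f=9, (0,2) g=2 f=9, (0,3) g=3 f=9, (0,4) g=4 f=9, (1,0) g=1 f=9, (2,1) g=1 f=7, (2,2) g=2 f=7, (2,3) g=3 f=7, (3,3) g=6 f=9]

expanded=(3,4); open=[(0,1) g=1 f=9, (0,2) g=2 f=9, (0,3) g=3 f=9, (0,4) g=4 f=9, (1,0) g=1 f=9, (2,1) g=1 f=7, (2,2) g=2 f=7, (2,3) g=3 f=7, (3,3) g=6 f=9]; closed=[(1,1), (1,2), (1,3), (1,4), (2,4), (3,4)]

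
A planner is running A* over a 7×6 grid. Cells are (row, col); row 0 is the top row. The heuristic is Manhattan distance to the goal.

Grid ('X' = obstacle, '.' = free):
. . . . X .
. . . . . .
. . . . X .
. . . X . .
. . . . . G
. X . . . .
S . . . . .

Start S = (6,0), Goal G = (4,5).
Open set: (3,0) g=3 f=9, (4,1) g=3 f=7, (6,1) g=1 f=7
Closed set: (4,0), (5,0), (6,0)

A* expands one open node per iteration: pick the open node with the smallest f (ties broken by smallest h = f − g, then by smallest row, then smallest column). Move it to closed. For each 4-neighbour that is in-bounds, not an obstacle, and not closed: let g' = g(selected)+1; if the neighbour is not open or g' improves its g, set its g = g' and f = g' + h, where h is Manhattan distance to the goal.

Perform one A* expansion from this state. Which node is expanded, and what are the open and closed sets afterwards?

step 1: expand (4,1) (f=7, h=4) → closed; open now [(3,0) g=3 f=9, (3,1) g=4 f=9, (4,2) g=4 f=7, (6,1) g=1 f=7]

expanded=(4,1); open=[(3,0) g=3 f=9, (3,1) g=4 f=9, (4,2) g=4 f=7, (6,1) g=1 f=7]; closed=[(4,0), (4,1), (5,0), (6,0)]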